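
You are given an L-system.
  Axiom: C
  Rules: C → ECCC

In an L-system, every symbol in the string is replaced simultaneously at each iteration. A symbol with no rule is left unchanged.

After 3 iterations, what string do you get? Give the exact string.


Answer: EEECCCECCCECCCEECCCECCCECCCEECCCECCCECCC

Derivation:
Step 0: C
Step 1: ECCC
Step 2: EECCCECCCECCC
Step 3: EEECCCECCCECCCEECCCECCCECCCEECCCECCCECCC


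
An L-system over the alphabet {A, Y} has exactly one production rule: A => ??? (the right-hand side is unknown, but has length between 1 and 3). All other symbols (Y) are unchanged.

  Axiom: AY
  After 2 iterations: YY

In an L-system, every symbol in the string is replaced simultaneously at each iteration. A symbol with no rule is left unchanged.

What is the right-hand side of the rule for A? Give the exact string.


Trying A => Y:
  Step 0: AY
  Step 1: YY
  Step 2: YY
Matches the given result.

Answer: Y


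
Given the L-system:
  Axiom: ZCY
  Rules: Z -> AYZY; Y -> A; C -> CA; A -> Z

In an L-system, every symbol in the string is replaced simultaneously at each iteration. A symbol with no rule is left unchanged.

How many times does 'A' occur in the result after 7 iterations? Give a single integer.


Answer: 129

Derivation:
Step 0: ZCY  (0 'A')
Step 1: AYZYCAA  (3 'A')
Step 2: ZAAYZYACAZZ  (4 'A')
Step 3: AYZYZZAAYZYAZCAZAYZYAYZY  (7 'A')
Step 4: ZAAYZYAAYZYAYZYZZAAYZYAZAYZYCAZAYZYZAAYZYAZAAYZYA  (17 'A')
Step 5: AYZYZZAAYZYAZZAAYZYAZAAYZYAAYZYAYZYZZAAYZYAZAYZYZAAYZYACAZAYZYZAAYZYAAYZYZZAAYZYAZAYZYZZAAYZYAZ  (32 'A')
Step 6: ZAAYZYAAYZYAYZYZZAAYZYAZAYZYAYZYZZAAYZYAZAYZYZZAAYZYAZZAAYZYAZAAYZYAAYZYAYZYZZAAYZYAZAYZYZAAYZYAAYZYZZAAYZYAZCAZAYZYZAAYZYAAYZYZZAAYZYAZZAAYZYAAYZYAYZYZZAAYZYAZAYZYZAAYZYAAYZYAYZYZZAAYZYAZAYZY  (63 'A')
Step 7: AYZYZZAAYZYAZZAAYZYAZAAYZYAAYZYAYZYZZAAYZYAZAYZYZAAYZYAZAAYZYAAYZYAYZYZZAAYZYAZAYZYZAAYZYAAYZYAYZYZZAAYZYAZAYZYAYZYZZAAYZYAZAYZYZZAAYZYAZZAAYZYAZAAYZYAAYZYAYZYZZAAYZYAZAYZYZAAYZYAAYZYZZAAYZYAZZAAYZYAAYZYAYZYZZAAYZYAZAYZYCAZAYZYZAAYZYAAYZYZZAAYZYAZZAAYZYAAYZYAYZYZZAAYZYAZAYZYAYZYZZAAYZYAZZAAYZYAZAAYZYAAYZYAYZYZZAAYZYAZAYZYZAAYZYAAYZYZZAAYZYAZZAAYZYAZAAYZYAAYZYAYZYZZAAYZYAZAYZYZAAYZYA  (129 'A')


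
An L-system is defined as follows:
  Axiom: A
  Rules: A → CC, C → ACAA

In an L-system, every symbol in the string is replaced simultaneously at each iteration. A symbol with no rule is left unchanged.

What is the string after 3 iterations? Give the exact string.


Step 0: A
Step 1: CC
Step 2: ACAAACAA
Step 3: CCACAACCCCCCACAACCCC

Answer: CCACAACCCCCCACAACCCC


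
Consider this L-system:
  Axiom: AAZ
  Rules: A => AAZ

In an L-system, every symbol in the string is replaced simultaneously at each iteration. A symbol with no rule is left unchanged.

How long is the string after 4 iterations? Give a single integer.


Step 0: length = 3
Step 1: length = 7
Step 2: length = 15
Step 3: length = 31
Step 4: length = 63

Answer: 63


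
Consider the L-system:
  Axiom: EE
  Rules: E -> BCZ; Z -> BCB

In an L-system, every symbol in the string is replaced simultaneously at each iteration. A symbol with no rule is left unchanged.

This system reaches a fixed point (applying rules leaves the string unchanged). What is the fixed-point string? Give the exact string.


Step 0: EE
Step 1: BCZBCZ
Step 2: BCBCBBCBCB
Step 3: BCBCBBCBCB  (unchanged — fixed point at step 2)

Answer: BCBCBBCBCB


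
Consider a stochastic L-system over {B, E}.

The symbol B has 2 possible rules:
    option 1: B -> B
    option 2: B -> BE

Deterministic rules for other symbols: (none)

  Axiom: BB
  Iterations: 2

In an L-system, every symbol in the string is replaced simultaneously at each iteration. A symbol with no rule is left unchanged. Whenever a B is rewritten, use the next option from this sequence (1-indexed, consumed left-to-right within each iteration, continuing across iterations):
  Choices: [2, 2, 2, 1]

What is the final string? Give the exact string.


Answer: BEEBE

Derivation:
Step 0: BB
Step 1: BEBE  (used choices [2, 2])
Step 2: BEEBE  (used choices [2, 1])


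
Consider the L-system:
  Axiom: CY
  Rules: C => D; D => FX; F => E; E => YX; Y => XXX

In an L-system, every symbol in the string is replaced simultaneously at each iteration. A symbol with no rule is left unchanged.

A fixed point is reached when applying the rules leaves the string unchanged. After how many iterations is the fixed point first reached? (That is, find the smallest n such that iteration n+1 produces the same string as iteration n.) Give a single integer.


Step 0: CY
Step 1: DXXX
Step 2: FXXXX
Step 3: EXXXX
Step 4: YXXXXX
Step 5: XXXXXXXX
Step 6: XXXXXXXX  (unchanged — fixed point at step 5)

Answer: 5


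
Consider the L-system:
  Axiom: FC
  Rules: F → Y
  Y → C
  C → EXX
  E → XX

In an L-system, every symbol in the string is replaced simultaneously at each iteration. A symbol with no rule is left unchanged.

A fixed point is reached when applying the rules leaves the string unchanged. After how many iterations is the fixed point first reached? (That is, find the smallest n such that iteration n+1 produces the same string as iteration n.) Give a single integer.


Step 0: FC
Step 1: YEXX
Step 2: CXXXX
Step 3: EXXXXXX
Step 4: XXXXXXXX
Step 5: XXXXXXXX  (unchanged — fixed point at step 4)

Answer: 4


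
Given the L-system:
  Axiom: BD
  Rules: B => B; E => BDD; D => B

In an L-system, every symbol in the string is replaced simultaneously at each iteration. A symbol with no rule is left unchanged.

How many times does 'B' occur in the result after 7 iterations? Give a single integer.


Answer: 2

Derivation:
Step 0: BD  (1 'B')
Step 1: BB  (2 'B')
Step 2: BB  (2 'B')
Step 3: BB  (2 'B')
Step 4: BB  (2 'B')
Step 5: BB  (2 'B')
Step 6: BB  (2 'B')
Step 7: BB  (2 'B')


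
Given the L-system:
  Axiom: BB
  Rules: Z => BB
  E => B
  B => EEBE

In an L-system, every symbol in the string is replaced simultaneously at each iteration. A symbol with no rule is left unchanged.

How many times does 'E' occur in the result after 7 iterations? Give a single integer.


Step 0: length=2, 'E' count=0
Step 1: length=8, 'E' count=6
Step 2: length=14, 'E' count=6
Step 3: length=38, 'E' count=24
Step 4: length=80, 'E' count=42
Step 5: length=194, 'E' count=114
Step 6: length=434, 'E' count=240
Step 7: length=1016, 'E' count=582
Final string: EEBEEEBEBBEEBEBEEBEEEBEEEBEBBEEBEBEEBEBBEEBEBBBEEBEBEEBEEEBEBBEEBEBEEBEBBEEBEBEEBEEEBEBBEEBEBEEBEEEBEEEBEBBEEBEBEEBEEEBEEEBEBBEEBEBEEBEBBEEBEBBBEEBEBEEBEEEBEBBEEBEBEEBEBBEEBEBEEBEEEBEBBEEBEBEEBEBBEEBEBBBEEBEBEEBEEEBEBBEEBEBEEBEBBEEBEBBBEEBEBBBEEBEBEEBEEEBEBBEEBEBEEBEBBEEBEBEEBEEEBEBBEEBEBEEBEEEBEEEBEBBEEBEBEEBEBBEEBEBBBEEBEBEEBEEEBEBBEEBEBEEBEBBEEBEBEEBEEEBEBBEEBEBEEBEBBEEBEBBBEEBEBEEBEEEBEBBEEBEBEEBEBBEEBEBEEBEEEBEBBEEBEBEEBEEEBEEEBEBBEEBEBEEBEBBEEBEBBBEEBEBEEBEEEBEBBEEBEBEEBEBBEEBEBEEBEEEBEBBEEBEBEEBEEEBEEEBEBBEEBEBEEBEEEBEEEBEBBEEBEBEEBEBBEEBEBBBEEBEBEEBEEEBEBBEEBEBEEBEBBEEBEBEEBEEEBEBBEEBEBEEBEEEBEEEBEBBEEBEBEEBEEEBEEEBEBBEEBEBEEBEBBEEBEBBBEEBEBEEBEEEBEBBEEBEBEEBEBBEEBEBEEBEEEBEBBEEBEBEEBEBBEEBEBBBEEBEBEEBEEEBEBBEEBEBEEBEBBEEBEBBBEEBEBBBEEBEBEEBEEEBEBBEEBEBEEBEBBEEBEBEEBEEEBEBBEEBEBEEBEEEBEEEBEBBEEBEBEEBEBBEEBEBBBEEBEBEEBEEEBEBBEEBEBEEBEBBEEBEBEEBEEEBEBBEEBEBEEBEBBEEBEBBBEEBEBEEBEEEBEBBEEBEBEEBEBBEEBEBEEBEEEBEBBEEBEBEEBEEEBEEEBEBBEEBEBEEBEBBEEBEBBBEEBEBEEBEEEBEBBEEBEBEEBEBBEEBEBEEBEEEBEBBEEBEBEEBE

Answer: 582


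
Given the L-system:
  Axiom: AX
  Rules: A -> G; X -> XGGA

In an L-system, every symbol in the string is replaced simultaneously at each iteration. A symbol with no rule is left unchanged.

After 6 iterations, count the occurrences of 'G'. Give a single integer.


Answer: 18

Derivation:
Step 0: AX  (0 'G')
Step 1: GXGGA  (3 'G')
Step 2: GXGGAGGG  (6 'G')
Step 3: GXGGAGGGGGG  (9 'G')
Step 4: GXGGAGGGGGGGGG  (12 'G')
Step 5: GXGGAGGGGGGGGGGGG  (15 'G')
Step 6: GXGGAGGGGGGGGGGGGGGG  (18 'G')


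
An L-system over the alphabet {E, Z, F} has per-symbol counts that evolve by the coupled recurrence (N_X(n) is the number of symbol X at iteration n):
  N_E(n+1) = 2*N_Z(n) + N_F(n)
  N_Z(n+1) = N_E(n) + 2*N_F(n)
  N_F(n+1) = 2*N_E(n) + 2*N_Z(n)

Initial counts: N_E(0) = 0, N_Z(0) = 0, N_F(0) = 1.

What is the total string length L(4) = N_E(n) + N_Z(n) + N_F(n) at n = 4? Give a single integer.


Step 0: N_E=0, N_Z=0, N_F=1, L=1
Step 1: N_E=1, N_Z=2, N_F=0, L=3
Step 2: N_E=4, N_Z=1, N_F=6, L=11
Step 3: N_E=8, N_Z=16, N_F=10, L=34
Step 4: N_E=42, N_Z=28, N_F=48, L=118

Answer: 118


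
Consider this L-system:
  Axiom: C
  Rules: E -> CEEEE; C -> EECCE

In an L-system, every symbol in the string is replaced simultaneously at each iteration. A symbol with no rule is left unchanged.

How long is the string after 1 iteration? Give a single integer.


Step 0: length = 1
Step 1: length = 5

Answer: 5


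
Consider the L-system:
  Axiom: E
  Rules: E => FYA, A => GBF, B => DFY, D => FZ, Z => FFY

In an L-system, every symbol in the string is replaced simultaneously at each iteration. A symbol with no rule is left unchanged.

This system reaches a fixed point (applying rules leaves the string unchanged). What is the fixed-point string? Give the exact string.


Answer: FYGFFFYFYF

Derivation:
Step 0: E
Step 1: FYA
Step 2: FYGBF
Step 3: FYGDFYF
Step 4: FYGFZFYF
Step 5: FYGFFFYFYF
Step 6: FYGFFFYFYF  (unchanged — fixed point at step 5)


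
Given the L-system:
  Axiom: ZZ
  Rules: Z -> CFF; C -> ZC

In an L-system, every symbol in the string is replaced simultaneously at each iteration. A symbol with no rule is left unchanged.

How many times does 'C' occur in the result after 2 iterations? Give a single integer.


Answer: 2

Derivation:
Step 0: ZZ  (0 'C')
Step 1: CFFCFF  (2 'C')
Step 2: ZCFFZCFF  (2 'C')


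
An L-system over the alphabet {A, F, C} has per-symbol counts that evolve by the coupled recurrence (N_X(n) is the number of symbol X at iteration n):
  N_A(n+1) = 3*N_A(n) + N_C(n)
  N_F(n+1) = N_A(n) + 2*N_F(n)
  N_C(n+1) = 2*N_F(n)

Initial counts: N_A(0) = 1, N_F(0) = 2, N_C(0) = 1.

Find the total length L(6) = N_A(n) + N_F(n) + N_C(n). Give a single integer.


Answer: 5044

Derivation:
Step 0: N_A=1, N_F=2, N_C=1, L=4
Step 1: N_A=4, N_F=5, N_C=4, L=13
Step 2: N_A=16, N_F=14, N_C=10, L=40
Step 3: N_A=58, N_F=44, N_C=28, L=130
Step 4: N_A=202, N_F=146, N_C=88, L=436
Step 5: N_A=694, N_F=494, N_C=292, L=1480
Step 6: N_A=2374, N_F=1682, N_C=988, L=5044


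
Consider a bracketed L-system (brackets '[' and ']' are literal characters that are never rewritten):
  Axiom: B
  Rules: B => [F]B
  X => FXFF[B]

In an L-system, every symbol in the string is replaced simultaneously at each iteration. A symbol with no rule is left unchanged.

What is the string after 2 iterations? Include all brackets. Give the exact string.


Answer: [F][F]B

Derivation:
Step 0: B
Step 1: [F]B
Step 2: [F][F]B


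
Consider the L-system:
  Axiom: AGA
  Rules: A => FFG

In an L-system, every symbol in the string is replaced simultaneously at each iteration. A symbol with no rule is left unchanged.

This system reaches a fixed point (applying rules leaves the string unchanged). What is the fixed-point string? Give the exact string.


Answer: FFGGFFG

Derivation:
Step 0: AGA
Step 1: FFGGFFG
Step 2: FFGGFFG  (unchanged — fixed point at step 1)


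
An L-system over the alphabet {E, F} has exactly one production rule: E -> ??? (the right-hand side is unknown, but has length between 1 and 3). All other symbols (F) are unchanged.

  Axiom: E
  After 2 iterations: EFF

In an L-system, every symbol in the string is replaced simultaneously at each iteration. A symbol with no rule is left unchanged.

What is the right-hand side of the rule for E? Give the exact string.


Answer: EF

Derivation:
Trying E -> EF:
  Step 0: E
  Step 1: EF
  Step 2: EFF
Matches the given result.


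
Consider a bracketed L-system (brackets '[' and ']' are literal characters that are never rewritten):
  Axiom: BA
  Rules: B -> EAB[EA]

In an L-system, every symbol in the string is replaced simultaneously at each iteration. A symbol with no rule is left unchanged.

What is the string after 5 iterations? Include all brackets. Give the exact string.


Answer: EAEAEAEAEAB[EA][EA][EA][EA][EA]A

Derivation:
Step 0: BA
Step 1: EAB[EA]A
Step 2: EAEAB[EA][EA]A
Step 3: EAEAEAB[EA][EA][EA]A
Step 4: EAEAEAEAB[EA][EA][EA][EA]A
Step 5: EAEAEAEAEAB[EA][EA][EA][EA][EA]A


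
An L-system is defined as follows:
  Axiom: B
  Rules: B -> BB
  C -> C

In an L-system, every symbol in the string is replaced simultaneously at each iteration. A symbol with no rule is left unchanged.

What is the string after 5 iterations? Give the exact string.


Answer: BBBBBBBBBBBBBBBBBBBBBBBBBBBBBBBB

Derivation:
Step 0: B
Step 1: BB
Step 2: BBBB
Step 3: BBBBBBBB
Step 4: BBBBBBBBBBBBBBBB
Step 5: BBBBBBBBBBBBBBBBBBBBBBBBBBBBBBBB


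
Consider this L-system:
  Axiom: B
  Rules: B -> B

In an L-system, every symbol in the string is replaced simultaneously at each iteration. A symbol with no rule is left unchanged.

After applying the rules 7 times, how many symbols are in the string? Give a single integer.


Answer: 1

Derivation:
Step 0: length = 1
Step 1: length = 1
Step 2: length = 1
Step 3: length = 1
Step 4: length = 1
Step 5: length = 1
Step 6: length = 1
Step 7: length = 1


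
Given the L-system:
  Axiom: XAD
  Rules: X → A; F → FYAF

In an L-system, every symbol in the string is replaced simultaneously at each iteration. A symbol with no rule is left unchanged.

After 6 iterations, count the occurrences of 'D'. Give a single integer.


Answer: 1

Derivation:
Step 0: XAD  (1 'D')
Step 1: AAD  (1 'D')
Step 2: AAD  (1 'D')
Step 3: AAD  (1 'D')
Step 4: AAD  (1 'D')
Step 5: AAD  (1 'D')
Step 6: AAD  (1 'D')


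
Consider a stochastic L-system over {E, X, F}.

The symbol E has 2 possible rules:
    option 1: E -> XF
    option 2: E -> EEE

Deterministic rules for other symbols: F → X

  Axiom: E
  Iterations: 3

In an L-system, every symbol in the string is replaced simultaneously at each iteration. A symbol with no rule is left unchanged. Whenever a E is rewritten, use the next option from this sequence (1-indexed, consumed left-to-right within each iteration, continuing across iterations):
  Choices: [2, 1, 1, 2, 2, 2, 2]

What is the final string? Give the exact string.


Answer: XXXXEEEEEEEEE

Derivation:
Step 0: E
Step 1: EEE  (used choices [2])
Step 2: XFXFEEE  (used choices [1, 1, 2])
Step 3: XXXXEEEEEEEEE  (used choices [2, 2, 2])


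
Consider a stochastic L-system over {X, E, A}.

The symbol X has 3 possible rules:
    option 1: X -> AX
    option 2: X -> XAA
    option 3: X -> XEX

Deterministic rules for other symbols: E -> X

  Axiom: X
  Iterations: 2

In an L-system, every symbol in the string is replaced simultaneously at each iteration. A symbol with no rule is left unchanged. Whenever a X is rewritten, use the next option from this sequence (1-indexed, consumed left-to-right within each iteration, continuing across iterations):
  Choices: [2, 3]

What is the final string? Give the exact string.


Step 0: X
Step 1: XAA  (used choices [2])
Step 2: XEXAA  (used choices [3])

Answer: XEXAA


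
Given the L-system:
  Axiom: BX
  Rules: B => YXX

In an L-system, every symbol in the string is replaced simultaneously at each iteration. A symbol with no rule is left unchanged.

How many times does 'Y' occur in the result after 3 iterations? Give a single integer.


Step 0: BX  (0 'Y')
Step 1: YXXX  (1 'Y')
Step 2: YXXX  (1 'Y')
Step 3: YXXX  (1 'Y')

Answer: 1


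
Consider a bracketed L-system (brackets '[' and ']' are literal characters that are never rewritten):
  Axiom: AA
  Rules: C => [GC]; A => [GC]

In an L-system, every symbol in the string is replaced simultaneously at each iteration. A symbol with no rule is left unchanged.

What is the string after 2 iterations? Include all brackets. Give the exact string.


Step 0: AA
Step 1: [GC][GC]
Step 2: [G[GC]][G[GC]]

Answer: [G[GC]][G[GC]]


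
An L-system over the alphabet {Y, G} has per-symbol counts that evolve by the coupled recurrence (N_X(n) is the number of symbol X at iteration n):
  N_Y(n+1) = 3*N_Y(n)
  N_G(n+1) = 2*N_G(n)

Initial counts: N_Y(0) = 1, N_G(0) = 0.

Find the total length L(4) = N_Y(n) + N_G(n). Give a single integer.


Answer: 81

Derivation:
Step 0: N_Y=1, N_G=0, L=1
Step 1: N_Y=3, N_G=0, L=3
Step 2: N_Y=9, N_G=0, L=9
Step 3: N_Y=27, N_G=0, L=27
Step 4: N_Y=81, N_G=0, L=81


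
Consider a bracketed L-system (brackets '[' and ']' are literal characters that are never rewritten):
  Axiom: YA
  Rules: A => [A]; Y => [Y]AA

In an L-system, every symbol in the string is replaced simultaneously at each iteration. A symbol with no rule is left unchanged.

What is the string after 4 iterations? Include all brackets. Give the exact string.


Step 0: YA
Step 1: [Y]AA[A]
Step 2: [[Y]AA][A][A][[A]]
Step 3: [[[Y]AA][A][A]][[A]][[A]][[[A]]]
Step 4: [[[[Y]AA][A][A]][[A]][[A]]][[[A]]][[[A]]][[[[A]]]]

Answer: [[[[Y]AA][A][A]][[A]][[A]]][[[A]]][[[A]]][[[[A]]]]


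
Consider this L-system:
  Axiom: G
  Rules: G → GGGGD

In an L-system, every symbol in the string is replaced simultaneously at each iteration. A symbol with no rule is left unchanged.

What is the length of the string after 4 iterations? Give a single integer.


Answer: 341

Derivation:
Step 0: length = 1
Step 1: length = 5
Step 2: length = 21
Step 3: length = 85
Step 4: length = 341


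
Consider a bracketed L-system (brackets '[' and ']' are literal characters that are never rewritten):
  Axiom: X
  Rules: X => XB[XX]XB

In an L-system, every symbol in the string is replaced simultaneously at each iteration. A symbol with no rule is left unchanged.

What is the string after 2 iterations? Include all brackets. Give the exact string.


Step 0: X
Step 1: XB[XX]XB
Step 2: XB[XX]XBB[XB[XX]XBXB[XX]XB]XB[XX]XBB

Answer: XB[XX]XBB[XB[XX]XBXB[XX]XB]XB[XX]XBB


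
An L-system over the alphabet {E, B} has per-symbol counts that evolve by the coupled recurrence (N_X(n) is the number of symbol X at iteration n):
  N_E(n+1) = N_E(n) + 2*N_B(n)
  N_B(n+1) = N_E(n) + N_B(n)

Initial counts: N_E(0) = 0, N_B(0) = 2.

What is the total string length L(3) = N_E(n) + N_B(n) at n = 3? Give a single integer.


Answer: 34

Derivation:
Step 0: N_E=0, N_B=2, L=2
Step 1: N_E=4, N_B=2, L=6
Step 2: N_E=8, N_B=6, L=14
Step 3: N_E=20, N_B=14, L=34


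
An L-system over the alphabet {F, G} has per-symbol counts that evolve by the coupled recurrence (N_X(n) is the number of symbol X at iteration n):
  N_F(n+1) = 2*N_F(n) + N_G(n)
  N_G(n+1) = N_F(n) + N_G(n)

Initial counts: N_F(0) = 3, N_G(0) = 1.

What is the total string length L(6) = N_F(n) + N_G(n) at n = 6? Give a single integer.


Answer: 1364

Derivation:
Step 0: N_F=3, N_G=1, L=4
Step 1: N_F=7, N_G=4, L=11
Step 2: N_F=18, N_G=11, L=29
Step 3: N_F=47, N_G=29, L=76
Step 4: N_F=123, N_G=76, L=199
Step 5: N_F=322, N_G=199, L=521
Step 6: N_F=843, N_G=521, L=1364


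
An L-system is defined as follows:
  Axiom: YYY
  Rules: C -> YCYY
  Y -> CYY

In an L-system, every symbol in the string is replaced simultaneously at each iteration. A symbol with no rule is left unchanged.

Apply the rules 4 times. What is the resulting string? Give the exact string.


Step 0: YYY
Step 1: CYYCYYCYY
Step 2: YCYYCYYCYYYCYYCYYCYYYCYYCYYCYY
Step 3: CYYYCYYCYYCYYYCYYCYYCYYYCYYCYYCYYCYYYCYYCYYCYYYCYYCYYCYYYCYYCYYCYYCYYYCYYCYYCYYYCYYCYYCYYYCYYCYYCYY
Step 4: YCYYCYYCYYCYYYCYYCYYCYYYCYYCYYCYYYCYYCYYCYYCYYYCYYCYYCYYYCYYCYYCYYYCYYCYYCYYCYYYCYYCYYCYYYCYYCYYCYYYCYYCYYCYYYCYYCYYCYYCYYYCYYCYYCYYYCYYCYYCYYYCYYCYYCYYCYYYCYYCYYCYYYCYYCYYCYYYCYYCYYCYYCYYYCYYCYYCYYYCYYCYYCYYYCYYCYYCYYYCYYCYYCYYCYYYCYYCYYCYYYCYYCYYCYYYCYYCYYCYYCYYYCYYCYYCYYYCYYCYYCYYYCYYCYYCYYCYYYCYYCYYCYYYCYYCYYCYYYCYYCYYCYY

Answer: YCYYCYYCYYCYYYCYYCYYCYYYCYYCYYCYYYCYYCYYCYYCYYYCYYCYYCYYYCYYCYYCYYYCYYCYYCYYCYYYCYYCYYCYYYCYYCYYCYYYCYYCYYCYYYCYYCYYCYYCYYYCYYCYYCYYYCYYCYYCYYYCYYCYYCYYCYYYCYYCYYCYYYCYYCYYCYYYCYYCYYCYYCYYYCYYCYYCYYYCYYCYYCYYYCYYCYYCYYYCYYCYYCYYCYYYCYYCYYCYYYCYYCYYCYYYCYYCYYCYYCYYYCYYCYYCYYYCYYCYYCYYYCYYCYYCYYCYYYCYYCYYCYYYCYYCYYCYYYCYYCYYCYY


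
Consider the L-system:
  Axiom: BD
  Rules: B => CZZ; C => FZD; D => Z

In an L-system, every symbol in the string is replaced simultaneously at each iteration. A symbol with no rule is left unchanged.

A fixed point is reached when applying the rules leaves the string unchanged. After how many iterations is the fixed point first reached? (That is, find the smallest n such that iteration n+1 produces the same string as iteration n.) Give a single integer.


Answer: 3

Derivation:
Step 0: BD
Step 1: CZZZ
Step 2: FZDZZZ
Step 3: FZZZZZ
Step 4: FZZZZZ  (unchanged — fixed point at step 3)


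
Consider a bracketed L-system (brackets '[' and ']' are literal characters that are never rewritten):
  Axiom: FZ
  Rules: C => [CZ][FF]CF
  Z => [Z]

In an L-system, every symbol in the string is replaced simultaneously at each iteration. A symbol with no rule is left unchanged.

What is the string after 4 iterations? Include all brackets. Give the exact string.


Step 0: FZ
Step 1: F[Z]
Step 2: F[[Z]]
Step 3: F[[[Z]]]
Step 4: F[[[[Z]]]]

Answer: F[[[[Z]]]]


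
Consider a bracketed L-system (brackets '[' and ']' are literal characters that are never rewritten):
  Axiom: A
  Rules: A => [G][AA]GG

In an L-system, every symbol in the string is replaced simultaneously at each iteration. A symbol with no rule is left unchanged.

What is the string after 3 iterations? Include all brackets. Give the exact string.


Answer: [G][[G][[G][AA]GG[G][AA]GG]GG[G][[G][AA]GG[G][AA]GG]GG]GG

Derivation:
Step 0: A
Step 1: [G][AA]GG
Step 2: [G][[G][AA]GG[G][AA]GG]GG
Step 3: [G][[G][[G][AA]GG[G][AA]GG]GG[G][[G][AA]GG[G][AA]GG]GG]GG


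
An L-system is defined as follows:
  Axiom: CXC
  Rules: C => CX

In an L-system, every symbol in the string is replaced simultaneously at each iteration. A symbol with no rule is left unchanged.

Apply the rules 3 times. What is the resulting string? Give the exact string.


Answer: CXXXXCXXX

Derivation:
Step 0: CXC
Step 1: CXXCX
Step 2: CXXXCXX
Step 3: CXXXXCXXX


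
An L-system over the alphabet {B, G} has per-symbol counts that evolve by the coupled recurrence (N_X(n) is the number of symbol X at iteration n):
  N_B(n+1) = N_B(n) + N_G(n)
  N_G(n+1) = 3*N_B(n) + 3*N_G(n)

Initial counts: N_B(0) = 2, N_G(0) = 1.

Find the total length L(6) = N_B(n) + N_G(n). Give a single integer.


Answer: 12288

Derivation:
Step 0: N_B=2, N_G=1, L=3
Step 1: N_B=3, N_G=9, L=12
Step 2: N_B=12, N_G=36, L=48
Step 3: N_B=48, N_G=144, L=192
Step 4: N_B=192, N_G=576, L=768
Step 5: N_B=768, N_G=2304, L=3072
Step 6: N_B=3072, N_G=9216, L=12288


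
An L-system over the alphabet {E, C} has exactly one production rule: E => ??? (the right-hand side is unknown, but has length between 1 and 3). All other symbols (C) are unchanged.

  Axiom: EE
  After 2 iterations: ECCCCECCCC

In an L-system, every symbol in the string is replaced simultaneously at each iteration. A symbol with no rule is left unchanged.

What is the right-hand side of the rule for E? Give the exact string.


Answer: ECC

Derivation:
Trying E => ECC:
  Step 0: EE
  Step 1: ECCECC
  Step 2: ECCCCECCCC
Matches the given result.


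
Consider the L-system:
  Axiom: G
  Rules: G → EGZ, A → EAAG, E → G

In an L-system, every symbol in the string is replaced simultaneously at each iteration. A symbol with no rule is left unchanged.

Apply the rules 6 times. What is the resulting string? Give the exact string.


Answer: GEGZZEGZGEGZZZZEGZGEGZZZGEGZZEGZGEGZZZZZZ

Derivation:
Step 0: G
Step 1: EGZ
Step 2: GEGZZ
Step 3: EGZGEGZZZ
Step 4: GEGZZEGZGEGZZZZ
Step 5: EGZGEGZZZGEGZZEGZGEGZZZZZ
Step 6: GEGZZEGZGEGZZZZEGZGEGZZZGEGZZEGZGEGZZZZZZ


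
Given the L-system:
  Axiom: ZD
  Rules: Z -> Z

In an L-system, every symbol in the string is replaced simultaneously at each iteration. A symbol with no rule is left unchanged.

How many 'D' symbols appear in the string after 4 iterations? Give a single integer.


Step 0: ZD  (1 'D')
Step 1: ZD  (1 'D')
Step 2: ZD  (1 'D')
Step 3: ZD  (1 'D')
Step 4: ZD  (1 'D')

Answer: 1


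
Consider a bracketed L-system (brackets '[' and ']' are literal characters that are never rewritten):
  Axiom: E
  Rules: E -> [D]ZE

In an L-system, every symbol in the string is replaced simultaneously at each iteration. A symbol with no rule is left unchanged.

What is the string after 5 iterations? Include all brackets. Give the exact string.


Answer: [D]Z[D]Z[D]Z[D]Z[D]ZE

Derivation:
Step 0: E
Step 1: [D]ZE
Step 2: [D]Z[D]ZE
Step 3: [D]Z[D]Z[D]ZE
Step 4: [D]Z[D]Z[D]Z[D]ZE
Step 5: [D]Z[D]Z[D]Z[D]Z[D]ZE


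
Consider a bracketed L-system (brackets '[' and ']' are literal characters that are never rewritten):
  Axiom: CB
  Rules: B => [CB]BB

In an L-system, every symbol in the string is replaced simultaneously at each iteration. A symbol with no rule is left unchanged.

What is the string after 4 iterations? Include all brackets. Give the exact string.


Answer: C[C[C[C[CB]BB][CB]BB[CB]BB][C[CB]BB][CB]BB[CB]BB[C[CB]BB][CB]BB[CB]BB][C[C[CB]BB][CB]BB[CB]BB][C[CB]BB][CB]BB[CB]BB[C[CB]BB][CB]BB[CB]BB[C[C[CB]BB][CB]BB[CB]BB][C[CB]BB][CB]BB[CB]BB[C[CB]BB][CB]BB[CB]BB

Derivation:
Step 0: CB
Step 1: C[CB]BB
Step 2: C[C[CB]BB][CB]BB[CB]BB
Step 3: C[C[C[CB]BB][CB]BB[CB]BB][C[CB]BB][CB]BB[CB]BB[C[CB]BB][CB]BB[CB]BB
Step 4: C[C[C[C[CB]BB][CB]BB[CB]BB][C[CB]BB][CB]BB[CB]BB[C[CB]BB][CB]BB[CB]BB][C[C[CB]BB][CB]BB[CB]BB][C[CB]BB][CB]BB[CB]BB[C[CB]BB][CB]BB[CB]BB[C[C[CB]BB][CB]BB[CB]BB][C[CB]BB][CB]BB[CB]BB[C[CB]BB][CB]BB[CB]BB


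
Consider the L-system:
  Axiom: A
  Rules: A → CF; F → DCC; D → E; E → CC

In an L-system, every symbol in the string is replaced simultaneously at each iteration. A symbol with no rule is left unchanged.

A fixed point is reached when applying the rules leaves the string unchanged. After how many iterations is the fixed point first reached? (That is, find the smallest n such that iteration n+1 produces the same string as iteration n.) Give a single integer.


Step 0: A
Step 1: CF
Step 2: CDCC
Step 3: CECC
Step 4: CCCCC
Step 5: CCCCC  (unchanged — fixed point at step 4)

Answer: 4


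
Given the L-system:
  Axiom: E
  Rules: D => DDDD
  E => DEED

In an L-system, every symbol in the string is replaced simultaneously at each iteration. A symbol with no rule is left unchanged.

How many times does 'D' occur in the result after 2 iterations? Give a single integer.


Step 0: E  (0 'D')
Step 1: DEED  (2 'D')
Step 2: DDDDDEEDDEEDDDDD  (12 'D')

Answer: 12


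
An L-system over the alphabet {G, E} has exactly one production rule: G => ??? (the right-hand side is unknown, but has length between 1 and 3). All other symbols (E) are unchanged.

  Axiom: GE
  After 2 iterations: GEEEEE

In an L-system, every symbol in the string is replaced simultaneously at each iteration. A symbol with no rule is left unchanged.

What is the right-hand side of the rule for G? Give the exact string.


Answer: GEE

Derivation:
Trying G => GEE:
  Step 0: GE
  Step 1: GEEE
  Step 2: GEEEEE
Matches the given result.


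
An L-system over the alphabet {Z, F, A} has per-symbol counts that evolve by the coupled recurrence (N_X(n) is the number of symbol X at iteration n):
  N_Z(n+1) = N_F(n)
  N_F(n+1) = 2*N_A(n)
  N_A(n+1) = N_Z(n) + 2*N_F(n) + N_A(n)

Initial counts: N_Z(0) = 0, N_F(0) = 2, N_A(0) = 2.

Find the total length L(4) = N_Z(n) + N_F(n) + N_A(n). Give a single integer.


Step 0: N_Z=0, N_F=2, N_A=2, L=4
Step 1: N_Z=2, N_F=4, N_A=6, L=12
Step 2: N_Z=4, N_F=12, N_A=16, L=32
Step 3: N_Z=12, N_F=32, N_A=44, L=88
Step 4: N_Z=32, N_F=88, N_A=120, L=240

Answer: 240


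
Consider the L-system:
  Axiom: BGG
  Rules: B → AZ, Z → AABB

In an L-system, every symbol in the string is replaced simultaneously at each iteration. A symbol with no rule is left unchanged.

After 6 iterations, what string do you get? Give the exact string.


Answer: AAAAAAAAABBAAABBAAAAAABBAAABBGG

Derivation:
Step 0: BGG
Step 1: AZGG
Step 2: AAABBGG
Step 3: AAAAZAZGG
Step 4: AAAAAABBAAABBGG
Step 5: AAAAAAAZAZAAAAZAZGG
Step 6: AAAAAAAAABBAAABBAAAAAABBAAABBGG


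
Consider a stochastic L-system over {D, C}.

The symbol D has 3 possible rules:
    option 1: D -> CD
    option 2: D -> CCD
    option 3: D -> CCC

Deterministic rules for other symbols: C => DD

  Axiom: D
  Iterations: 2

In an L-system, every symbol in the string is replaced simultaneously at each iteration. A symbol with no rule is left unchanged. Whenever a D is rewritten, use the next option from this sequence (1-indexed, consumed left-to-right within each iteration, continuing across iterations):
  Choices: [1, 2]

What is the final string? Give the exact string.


Answer: DDCCD

Derivation:
Step 0: D
Step 1: CD  (used choices [1])
Step 2: DDCCD  (used choices [2])


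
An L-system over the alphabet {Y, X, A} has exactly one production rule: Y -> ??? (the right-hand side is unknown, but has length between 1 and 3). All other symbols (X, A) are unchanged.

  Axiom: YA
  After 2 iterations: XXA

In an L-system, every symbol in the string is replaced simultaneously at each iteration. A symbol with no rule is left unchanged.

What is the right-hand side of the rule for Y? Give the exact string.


Answer: XX

Derivation:
Trying Y -> XX:
  Step 0: YA
  Step 1: XXA
  Step 2: XXA
Matches the given result.


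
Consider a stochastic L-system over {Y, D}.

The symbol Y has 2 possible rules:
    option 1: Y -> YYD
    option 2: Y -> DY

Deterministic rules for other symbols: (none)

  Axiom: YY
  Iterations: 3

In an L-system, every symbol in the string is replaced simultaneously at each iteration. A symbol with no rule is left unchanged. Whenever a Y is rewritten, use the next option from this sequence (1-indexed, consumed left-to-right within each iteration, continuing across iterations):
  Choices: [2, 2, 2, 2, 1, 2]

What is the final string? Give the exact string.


Step 0: YY
Step 1: DYDY  (used choices [2, 2])
Step 2: DDYDDY  (used choices [2, 2])
Step 3: DDYYDDDDY  (used choices [1, 2])

Answer: DDYYDDDDY


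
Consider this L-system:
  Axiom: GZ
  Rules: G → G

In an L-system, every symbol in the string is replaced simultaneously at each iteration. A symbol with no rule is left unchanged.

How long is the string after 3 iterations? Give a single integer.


Answer: 2

Derivation:
Step 0: length = 2
Step 1: length = 2
Step 2: length = 2
Step 3: length = 2


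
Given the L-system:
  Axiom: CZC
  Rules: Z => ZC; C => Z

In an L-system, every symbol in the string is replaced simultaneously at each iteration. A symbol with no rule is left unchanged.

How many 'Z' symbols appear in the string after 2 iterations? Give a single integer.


Step 0: CZC  (1 'Z')
Step 1: ZZCZ  (3 'Z')
Step 2: ZCZCZZC  (4 'Z')

Answer: 4


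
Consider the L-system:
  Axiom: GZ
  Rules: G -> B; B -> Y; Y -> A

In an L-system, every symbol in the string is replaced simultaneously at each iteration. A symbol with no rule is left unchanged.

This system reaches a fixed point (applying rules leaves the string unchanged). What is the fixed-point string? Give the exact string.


Step 0: GZ
Step 1: BZ
Step 2: YZ
Step 3: AZ
Step 4: AZ  (unchanged — fixed point at step 3)

Answer: AZ


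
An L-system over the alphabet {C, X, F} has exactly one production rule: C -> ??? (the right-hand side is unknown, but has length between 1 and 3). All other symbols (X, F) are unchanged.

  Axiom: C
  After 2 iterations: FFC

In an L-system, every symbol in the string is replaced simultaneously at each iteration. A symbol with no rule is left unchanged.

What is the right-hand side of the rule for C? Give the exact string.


Trying C -> FC:
  Step 0: C
  Step 1: FC
  Step 2: FFC
Matches the given result.

Answer: FC


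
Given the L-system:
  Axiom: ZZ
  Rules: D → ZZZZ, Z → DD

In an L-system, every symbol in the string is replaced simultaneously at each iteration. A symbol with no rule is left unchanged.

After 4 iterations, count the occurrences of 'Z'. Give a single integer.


Answer: 128

Derivation:
Step 0: ZZ  (2 'Z')
Step 1: DDDD  (0 'Z')
Step 2: ZZZZZZZZZZZZZZZZ  (16 'Z')
Step 3: DDDDDDDDDDDDDDDDDDDDDDDDDDDDDDDD  (0 'Z')
Step 4: ZZZZZZZZZZZZZZZZZZZZZZZZZZZZZZZZZZZZZZZZZZZZZZZZZZZZZZZZZZZZZZZZZZZZZZZZZZZZZZZZZZZZZZZZZZZZZZZZZZZZZZZZZZZZZZZZZZZZZZZZZZZZZZZZ  (128 'Z')


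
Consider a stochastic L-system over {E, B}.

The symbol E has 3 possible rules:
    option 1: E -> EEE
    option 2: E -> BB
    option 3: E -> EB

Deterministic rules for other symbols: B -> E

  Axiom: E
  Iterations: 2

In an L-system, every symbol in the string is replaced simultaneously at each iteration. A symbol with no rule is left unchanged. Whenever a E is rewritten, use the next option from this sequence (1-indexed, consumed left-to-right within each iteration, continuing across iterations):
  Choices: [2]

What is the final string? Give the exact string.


Answer: EE

Derivation:
Step 0: E
Step 1: BB  (used choices [2])
Step 2: EE  (used choices [])


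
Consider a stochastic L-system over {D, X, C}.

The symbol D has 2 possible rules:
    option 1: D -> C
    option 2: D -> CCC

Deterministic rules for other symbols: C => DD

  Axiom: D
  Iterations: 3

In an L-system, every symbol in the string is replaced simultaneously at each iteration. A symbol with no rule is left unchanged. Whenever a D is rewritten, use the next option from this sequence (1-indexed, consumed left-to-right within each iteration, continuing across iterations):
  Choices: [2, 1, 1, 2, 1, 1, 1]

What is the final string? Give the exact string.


Answer: CCCCCCCC

Derivation:
Step 0: D
Step 1: CCC  (used choices [2])
Step 2: DDDDDD  (used choices [])
Step 3: CCCCCCCC  (used choices [1, 1, 2, 1, 1, 1])


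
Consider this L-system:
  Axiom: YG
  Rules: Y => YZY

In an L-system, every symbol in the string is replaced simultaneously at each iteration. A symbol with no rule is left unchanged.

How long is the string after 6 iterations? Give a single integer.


Answer: 128

Derivation:
Step 0: length = 2
Step 1: length = 4
Step 2: length = 8
Step 3: length = 16
Step 4: length = 32
Step 5: length = 64
Step 6: length = 128


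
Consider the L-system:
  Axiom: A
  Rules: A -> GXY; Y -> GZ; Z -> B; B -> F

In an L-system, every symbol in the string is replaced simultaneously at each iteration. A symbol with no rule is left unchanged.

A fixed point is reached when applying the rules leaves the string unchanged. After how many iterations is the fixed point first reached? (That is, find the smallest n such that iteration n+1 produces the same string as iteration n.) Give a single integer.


Answer: 4

Derivation:
Step 0: A
Step 1: GXY
Step 2: GXGZ
Step 3: GXGB
Step 4: GXGF
Step 5: GXGF  (unchanged — fixed point at step 4)


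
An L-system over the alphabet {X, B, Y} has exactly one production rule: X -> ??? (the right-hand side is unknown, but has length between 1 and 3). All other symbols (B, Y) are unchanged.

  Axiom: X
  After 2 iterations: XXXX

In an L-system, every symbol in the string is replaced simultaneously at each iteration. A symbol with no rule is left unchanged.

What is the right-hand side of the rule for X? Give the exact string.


Trying X -> XX:
  Step 0: X
  Step 1: XX
  Step 2: XXXX
Matches the given result.

Answer: XX


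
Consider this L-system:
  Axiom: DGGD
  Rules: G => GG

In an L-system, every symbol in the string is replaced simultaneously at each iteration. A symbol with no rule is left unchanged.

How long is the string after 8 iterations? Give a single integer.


Answer: 514

Derivation:
Step 0: length = 4
Step 1: length = 6
Step 2: length = 10
Step 3: length = 18
Step 4: length = 34
Step 5: length = 66
Step 6: length = 130
Step 7: length = 258
Step 8: length = 514


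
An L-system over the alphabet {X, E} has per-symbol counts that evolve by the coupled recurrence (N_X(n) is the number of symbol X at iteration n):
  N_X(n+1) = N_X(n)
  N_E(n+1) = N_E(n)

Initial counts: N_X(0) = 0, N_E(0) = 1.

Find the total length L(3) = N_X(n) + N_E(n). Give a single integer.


Step 0: N_X=0, N_E=1, L=1
Step 1: N_X=0, N_E=1, L=1
Step 2: N_X=0, N_E=1, L=1
Step 3: N_X=0, N_E=1, L=1

Answer: 1


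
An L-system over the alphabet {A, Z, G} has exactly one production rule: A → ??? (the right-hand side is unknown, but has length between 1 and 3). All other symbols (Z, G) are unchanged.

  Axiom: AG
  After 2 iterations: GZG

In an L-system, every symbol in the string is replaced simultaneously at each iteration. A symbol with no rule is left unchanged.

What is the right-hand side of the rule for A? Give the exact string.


Trying A → GZ:
  Step 0: AG
  Step 1: GZG
  Step 2: GZG
Matches the given result.

Answer: GZ


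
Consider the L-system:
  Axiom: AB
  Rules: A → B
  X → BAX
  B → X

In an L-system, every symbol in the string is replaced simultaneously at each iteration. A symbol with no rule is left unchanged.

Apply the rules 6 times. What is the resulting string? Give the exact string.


Answer: XBBAXBAXBAXXXBBAXBAXXXBBAXXBBAXXBBAXBAXBAXXXBBAX

Derivation:
Step 0: AB
Step 1: BX
Step 2: XBAX
Step 3: BAXXBBAX
Step 4: XBBAXBAXXXBBAX
Step 5: BAXXXBBAXXBBAXBAXBAXXXBBAX
Step 6: XBBAXBAXBAXXXBBAXBAXXXBBAXXBBAXXBBAXBAXBAXXXBBAX


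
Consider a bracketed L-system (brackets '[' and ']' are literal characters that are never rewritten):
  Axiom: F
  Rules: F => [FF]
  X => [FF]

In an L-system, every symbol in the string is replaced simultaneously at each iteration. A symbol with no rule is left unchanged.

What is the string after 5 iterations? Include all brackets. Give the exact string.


Step 0: F
Step 1: [FF]
Step 2: [[FF][FF]]
Step 3: [[[FF][FF]][[FF][FF]]]
Step 4: [[[[FF][FF]][[FF][FF]]][[[FF][FF]][[FF][FF]]]]
Step 5: [[[[[FF][FF]][[FF][FF]]][[[FF][FF]][[FF][FF]]]][[[[FF][FF]][[FF][FF]]][[[FF][FF]][[FF][FF]]]]]

Answer: [[[[[FF][FF]][[FF][FF]]][[[FF][FF]][[FF][FF]]]][[[[FF][FF]][[FF][FF]]][[[FF][FF]][[FF][FF]]]]]


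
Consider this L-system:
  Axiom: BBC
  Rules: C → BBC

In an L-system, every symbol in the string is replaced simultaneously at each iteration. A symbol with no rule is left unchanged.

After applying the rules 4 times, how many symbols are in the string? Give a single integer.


Step 0: length = 3
Step 1: length = 5
Step 2: length = 7
Step 3: length = 9
Step 4: length = 11

Answer: 11


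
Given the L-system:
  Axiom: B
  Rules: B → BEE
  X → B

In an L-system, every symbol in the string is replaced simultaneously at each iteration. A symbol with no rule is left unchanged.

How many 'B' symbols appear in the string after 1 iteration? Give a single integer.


Answer: 1

Derivation:
Step 0: B  (1 'B')
Step 1: BEE  (1 'B')


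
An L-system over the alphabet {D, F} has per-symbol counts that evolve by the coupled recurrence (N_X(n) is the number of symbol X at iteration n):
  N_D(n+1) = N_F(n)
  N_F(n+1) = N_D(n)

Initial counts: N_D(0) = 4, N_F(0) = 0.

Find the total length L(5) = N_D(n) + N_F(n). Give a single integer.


Answer: 4

Derivation:
Step 0: N_D=4, N_F=0, L=4
Step 1: N_D=0, N_F=4, L=4
Step 2: N_D=4, N_F=0, L=4
Step 3: N_D=0, N_F=4, L=4
Step 4: N_D=4, N_F=0, L=4
Step 5: N_D=0, N_F=4, L=4


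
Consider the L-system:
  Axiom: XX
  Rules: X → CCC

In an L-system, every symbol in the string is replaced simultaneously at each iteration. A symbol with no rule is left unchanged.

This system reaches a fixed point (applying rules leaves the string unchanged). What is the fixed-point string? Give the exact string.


Step 0: XX
Step 1: CCCCCC
Step 2: CCCCCC  (unchanged — fixed point at step 1)

Answer: CCCCCC


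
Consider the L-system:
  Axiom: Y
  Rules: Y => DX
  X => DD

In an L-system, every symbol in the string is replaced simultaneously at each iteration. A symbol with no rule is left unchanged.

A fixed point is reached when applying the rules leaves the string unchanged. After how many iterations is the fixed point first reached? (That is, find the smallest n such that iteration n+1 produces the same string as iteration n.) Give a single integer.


Answer: 2

Derivation:
Step 0: Y
Step 1: DX
Step 2: DDD
Step 3: DDD  (unchanged — fixed point at step 2)
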